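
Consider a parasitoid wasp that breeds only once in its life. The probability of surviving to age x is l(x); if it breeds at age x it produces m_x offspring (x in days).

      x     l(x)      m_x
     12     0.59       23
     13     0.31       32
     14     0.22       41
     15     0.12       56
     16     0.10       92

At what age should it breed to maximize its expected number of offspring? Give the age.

12

Expected offspring if breeding at age x = l(x) × m_x:
  age 12: 0.59 × 23 = 13.570
  age 13: 0.31 × 32 = 9.920
  age 14: 0.22 × 41 = 9.020
  age 15: 0.12 × 56 = 6.720
  age 16: 0.10 × 92 = 9.200
Maximum at age 12 (13.570).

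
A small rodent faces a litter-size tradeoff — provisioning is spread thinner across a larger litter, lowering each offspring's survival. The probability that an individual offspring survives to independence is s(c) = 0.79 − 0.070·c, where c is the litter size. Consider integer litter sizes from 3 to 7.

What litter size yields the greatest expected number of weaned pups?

Expected weaned pups = c × s(c):
  c=3: 3 × 0.580 = 1.740
  c=4: 4 × 0.510 = 2.040
  c=5: 5 × 0.440 = 2.200
  c=6: 6 × 0.370 = 2.220
  c=7: 7 × 0.300 = 2.100
Maximum at c = 6 (2.220 weaned pups).

6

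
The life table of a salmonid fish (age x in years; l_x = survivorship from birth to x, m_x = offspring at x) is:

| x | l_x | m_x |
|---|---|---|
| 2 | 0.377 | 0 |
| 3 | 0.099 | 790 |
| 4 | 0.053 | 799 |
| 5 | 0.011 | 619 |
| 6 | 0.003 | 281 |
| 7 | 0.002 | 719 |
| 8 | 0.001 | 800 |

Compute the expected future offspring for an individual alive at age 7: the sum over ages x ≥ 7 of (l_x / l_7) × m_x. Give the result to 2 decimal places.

l_7 = 0.002. Conditional survival from age 7 to x is l_x / l_7.
  x=7: (0.002/0.002) × 719 = 719.0000
  x=8: (0.001/0.002) × 800 = 400.0000
Sum = 719.0000 + 400.0000 = 1119.0000

1119.00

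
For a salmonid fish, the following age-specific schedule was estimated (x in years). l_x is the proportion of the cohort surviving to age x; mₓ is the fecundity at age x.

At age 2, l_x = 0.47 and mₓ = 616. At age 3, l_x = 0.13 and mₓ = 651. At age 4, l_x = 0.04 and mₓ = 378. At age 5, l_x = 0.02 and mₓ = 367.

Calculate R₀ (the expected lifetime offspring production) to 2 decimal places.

R₀ = Σ l_x mₓ:
  age 2: 0.47 × 616 = 289.5200
  age 3: 0.13 × 651 = 84.6300
  age 4: 0.04 × 378 = 15.1200
  age 5: 0.02 × 367 = 7.3400
R₀ = 289.5200 + 84.6300 + 15.1200 + 7.3400 = 396.6100

396.61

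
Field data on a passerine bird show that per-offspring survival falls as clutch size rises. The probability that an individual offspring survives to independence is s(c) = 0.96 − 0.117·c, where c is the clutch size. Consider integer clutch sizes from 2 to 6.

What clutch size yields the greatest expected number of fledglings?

4

Expected fledglings = c × s(c):
  c=2: 2 × 0.726 = 1.452
  c=3: 3 × 0.609 = 1.827
  c=4: 4 × 0.492 = 1.968
  c=5: 5 × 0.375 = 1.875
  c=6: 6 × 0.258 = 1.548
Maximum at c = 4 (1.968 fledglings).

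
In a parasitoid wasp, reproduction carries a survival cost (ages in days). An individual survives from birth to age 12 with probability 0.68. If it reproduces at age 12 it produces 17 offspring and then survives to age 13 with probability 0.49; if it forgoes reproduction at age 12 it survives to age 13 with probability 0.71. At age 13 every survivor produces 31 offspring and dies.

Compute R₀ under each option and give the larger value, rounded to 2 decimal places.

breed at age 12: R₀ = 0.68 × (17 + 0.49 × 31) = 0.68 × 32.1900 = 21.8892
delay to age 13: R₀ = 0.68 × (0.71 × 31) = 0.68 × 22.0100 = 14.9668
Higher: breed at age 12 (21.8892).

21.89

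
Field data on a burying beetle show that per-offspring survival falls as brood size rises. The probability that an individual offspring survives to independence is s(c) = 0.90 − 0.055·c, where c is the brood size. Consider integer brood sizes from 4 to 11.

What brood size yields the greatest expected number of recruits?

Expected recruits = c × s(c):
  c=4: 4 × 0.680 = 2.720
  c=5: 5 × 0.625 = 3.125
  c=6: 6 × 0.570 = 3.420
  c=7: 7 × 0.515 = 3.605
  c=8: 8 × 0.460 = 3.680
  c=9: 9 × 0.405 = 3.645
  c=10: 10 × 0.350 = 3.500
  c=11: 11 × 0.295 = 3.245
Maximum at c = 8 (3.680 recruits).

8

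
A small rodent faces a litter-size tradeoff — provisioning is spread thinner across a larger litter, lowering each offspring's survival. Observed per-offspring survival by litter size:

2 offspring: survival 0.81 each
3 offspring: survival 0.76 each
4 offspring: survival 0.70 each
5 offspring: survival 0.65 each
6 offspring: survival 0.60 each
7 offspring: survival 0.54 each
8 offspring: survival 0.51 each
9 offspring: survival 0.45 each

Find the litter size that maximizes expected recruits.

Expected recruits = c × s(c):
  c=2: 2 × 0.81 = 1.620
  c=3: 3 × 0.76 = 2.280
  c=4: 4 × 0.70 = 2.800
  c=5: 5 × 0.65 = 3.250
  c=6: 6 × 0.60 = 3.600
  c=7: 7 × 0.54 = 3.780
  c=8: 8 × 0.51 = 4.080
  c=9: 9 × 0.45 = 4.050
Maximum at c = 8 (4.080 recruits).

8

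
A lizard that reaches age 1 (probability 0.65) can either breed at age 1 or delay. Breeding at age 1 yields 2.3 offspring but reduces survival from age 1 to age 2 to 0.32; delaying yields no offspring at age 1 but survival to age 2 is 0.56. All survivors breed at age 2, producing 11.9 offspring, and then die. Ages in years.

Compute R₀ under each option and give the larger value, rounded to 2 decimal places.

4.33

breed at age 1: R₀ = 0.65 × (2.3 + 0.32 × 11.9) = 0.65 × 6.1080 = 3.9702
delay to age 2: R₀ = 0.65 × (0.56 × 11.9) = 0.65 × 6.6640 = 4.3316
Higher: delay to age 2 (4.3316).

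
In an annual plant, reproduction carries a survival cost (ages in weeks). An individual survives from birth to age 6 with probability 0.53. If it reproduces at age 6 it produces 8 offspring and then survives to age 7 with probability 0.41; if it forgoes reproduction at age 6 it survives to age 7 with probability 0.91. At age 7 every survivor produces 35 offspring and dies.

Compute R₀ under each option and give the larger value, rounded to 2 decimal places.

16.88

breed at age 6: R₀ = 0.53 × (8 + 0.41 × 35) = 0.53 × 22.3500 = 11.8455
delay to age 7: R₀ = 0.53 × (0.91 × 35) = 0.53 × 31.8500 = 16.8805
Higher: delay to age 7 (16.8805).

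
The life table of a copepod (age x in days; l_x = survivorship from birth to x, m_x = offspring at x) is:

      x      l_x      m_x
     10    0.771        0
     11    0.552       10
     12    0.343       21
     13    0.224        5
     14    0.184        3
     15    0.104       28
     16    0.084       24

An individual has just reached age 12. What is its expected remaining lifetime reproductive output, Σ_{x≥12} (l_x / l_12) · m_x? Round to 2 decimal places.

40.24

l_12 = 0.343. Conditional survival from age 12 to x is l_x / l_12.
  x=12: (0.343/0.343) × 21 = 21.0000
  x=13: (0.224/0.343) × 5 = 3.2653
  x=14: (0.184/0.343) × 3 = 1.6093
  x=15: (0.104/0.343) × 28 = 8.4898
  x=16: (0.084/0.343) × 24 = 5.8776
Sum = 21.0000 + 3.2653 + 1.6093 + 8.4898 + 5.8776 = 40.2420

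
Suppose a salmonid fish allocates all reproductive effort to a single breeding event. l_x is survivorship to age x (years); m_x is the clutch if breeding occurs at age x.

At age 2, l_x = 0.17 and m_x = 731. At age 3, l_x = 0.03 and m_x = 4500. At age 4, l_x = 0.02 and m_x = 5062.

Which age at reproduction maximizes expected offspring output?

Expected offspring if breeding at age x = l_x × m_x:
  age 2: 0.17 × 731 = 124.270
  age 3: 0.03 × 4500 = 135.000
  age 4: 0.02 × 5062 = 101.240
Maximum at age 3 (135.000).

3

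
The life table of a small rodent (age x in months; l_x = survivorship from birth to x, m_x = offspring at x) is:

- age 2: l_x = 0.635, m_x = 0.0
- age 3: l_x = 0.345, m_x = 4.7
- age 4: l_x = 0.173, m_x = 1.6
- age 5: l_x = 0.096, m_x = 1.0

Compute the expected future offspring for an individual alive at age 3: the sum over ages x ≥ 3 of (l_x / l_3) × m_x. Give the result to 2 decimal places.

5.78

l_3 = 0.345. Conditional survival from age 3 to x is l_x / l_3.
  x=3: (0.345/0.345) × 4.7 = 4.7000
  x=4: (0.173/0.345) × 1.6 = 0.8023
  x=5: (0.096/0.345) × 1.0 = 0.2783
Sum = 4.7000 + 0.8023 + 0.2783 = 5.7806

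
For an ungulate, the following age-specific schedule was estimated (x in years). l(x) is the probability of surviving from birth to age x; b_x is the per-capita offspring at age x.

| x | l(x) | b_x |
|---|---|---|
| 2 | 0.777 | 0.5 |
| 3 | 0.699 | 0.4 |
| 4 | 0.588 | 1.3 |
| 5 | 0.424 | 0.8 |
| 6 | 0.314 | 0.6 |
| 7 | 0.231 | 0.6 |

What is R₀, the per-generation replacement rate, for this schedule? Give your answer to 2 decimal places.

2.10

R₀ = Σ l(x) b_x:
  age 2: 0.777 × 0.5 = 0.3885
  age 3: 0.699 × 0.4 = 0.2796
  age 4: 0.588 × 1.3 = 0.7644
  age 5: 0.424 × 0.8 = 0.3392
  age 6: 0.314 × 0.6 = 0.1884
  age 7: 0.231 × 0.6 = 0.1386
R₀ = 0.3885 + 0.2796 + 0.7644 + 0.3392 + 0.1884 + 0.1386 = 2.0987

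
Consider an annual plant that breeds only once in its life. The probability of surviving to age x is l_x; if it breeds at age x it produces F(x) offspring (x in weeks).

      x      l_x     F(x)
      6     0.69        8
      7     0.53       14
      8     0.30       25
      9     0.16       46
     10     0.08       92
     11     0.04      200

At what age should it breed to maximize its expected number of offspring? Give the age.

Expected offspring if breeding at age x = l_x × F(x):
  age 6: 0.69 × 8 = 5.520
  age 7: 0.53 × 14 = 7.420
  age 8: 0.30 × 25 = 7.500
  age 9: 0.16 × 46 = 7.360
  age 10: 0.08 × 92 = 7.360
  age 11: 0.04 × 200 = 8.000
Maximum at age 11 (8.000).

11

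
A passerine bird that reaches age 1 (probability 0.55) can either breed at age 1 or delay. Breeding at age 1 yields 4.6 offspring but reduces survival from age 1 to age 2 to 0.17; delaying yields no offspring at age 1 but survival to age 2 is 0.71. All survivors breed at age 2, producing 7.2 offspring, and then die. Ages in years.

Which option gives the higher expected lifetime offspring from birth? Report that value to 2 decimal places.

3.20

breed at age 1: R₀ = 0.55 × (4.6 + 0.17 × 7.2) = 0.55 × 5.8240 = 3.2032
delay to age 2: R₀ = 0.55 × (0.71 × 7.2) = 0.55 × 5.1120 = 2.8116
Higher: breed at age 1 (3.2032).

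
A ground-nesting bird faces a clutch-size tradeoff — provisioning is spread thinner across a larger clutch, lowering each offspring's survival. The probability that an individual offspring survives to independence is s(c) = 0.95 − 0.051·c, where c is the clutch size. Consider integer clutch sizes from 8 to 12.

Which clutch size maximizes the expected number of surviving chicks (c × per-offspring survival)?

Expected surviving chicks = c × s(c):
  c=8: 8 × 0.542 = 4.336
  c=9: 9 × 0.491 = 4.419
  c=10: 10 × 0.440 = 4.400
  c=11: 11 × 0.389 = 4.279
  c=12: 12 × 0.338 = 4.056
Maximum at c = 9 (4.419 surviving chicks).

9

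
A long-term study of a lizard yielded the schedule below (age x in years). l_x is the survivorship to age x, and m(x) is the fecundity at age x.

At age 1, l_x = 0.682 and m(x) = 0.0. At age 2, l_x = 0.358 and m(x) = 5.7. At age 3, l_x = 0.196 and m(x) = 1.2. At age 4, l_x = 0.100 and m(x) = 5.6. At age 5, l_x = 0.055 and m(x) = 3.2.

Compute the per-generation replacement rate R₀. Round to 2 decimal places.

3.01

R₀ = Σ l_x m(x):
  age 1: 0.682 × 0.0 = 0.0000
  age 2: 0.358 × 5.7 = 2.0406
  age 3: 0.196 × 1.2 = 0.2352
  age 4: 0.100 × 5.6 = 0.5600
  age 5: 0.055 × 3.2 = 0.1760
R₀ = 0.0000 + 2.0406 + 0.2352 + 0.5600 + 0.1760 = 3.0118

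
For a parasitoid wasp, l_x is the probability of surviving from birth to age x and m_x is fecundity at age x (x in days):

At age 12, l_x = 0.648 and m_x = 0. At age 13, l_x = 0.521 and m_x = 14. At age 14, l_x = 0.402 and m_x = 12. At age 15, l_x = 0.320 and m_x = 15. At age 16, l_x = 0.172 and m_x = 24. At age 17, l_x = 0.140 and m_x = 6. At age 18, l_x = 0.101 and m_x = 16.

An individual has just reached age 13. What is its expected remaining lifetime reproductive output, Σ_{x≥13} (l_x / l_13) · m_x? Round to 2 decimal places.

45.11

l_13 = 0.521. Conditional survival from age 13 to x is l_x / l_13.
  x=13: (0.521/0.521) × 14 = 14.0000
  x=14: (0.402/0.521) × 12 = 9.2591
  x=15: (0.320/0.521) × 15 = 9.2131
  x=16: (0.172/0.521) × 24 = 7.9232
  x=17: (0.140/0.521) × 6 = 1.6123
  x=18: (0.101/0.521) × 16 = 3.1017
Sum = 14.0000 + 9.2591 + 9.2131 + 7.9232 + 1.6123 + 3.1017 = 45.1094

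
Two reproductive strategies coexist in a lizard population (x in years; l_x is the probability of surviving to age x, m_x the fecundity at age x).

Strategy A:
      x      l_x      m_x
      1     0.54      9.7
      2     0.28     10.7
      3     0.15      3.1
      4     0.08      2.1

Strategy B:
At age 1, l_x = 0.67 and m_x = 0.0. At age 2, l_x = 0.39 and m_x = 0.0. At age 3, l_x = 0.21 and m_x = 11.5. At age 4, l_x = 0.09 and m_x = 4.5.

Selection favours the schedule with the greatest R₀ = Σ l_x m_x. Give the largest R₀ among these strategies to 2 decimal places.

8.87

Strategy A: R₀ = 0.54×9.7 + 0.28×10.7 + 0.15×3.1 + 0.08×2.1 = 8.8670
Strategy B: R₀ = 0.67×0.0 + 0.39×0.0 + 0.21×11.5 + 0.09×4.5 = 2.8200
Highest R₀: strategy A with 8.8670.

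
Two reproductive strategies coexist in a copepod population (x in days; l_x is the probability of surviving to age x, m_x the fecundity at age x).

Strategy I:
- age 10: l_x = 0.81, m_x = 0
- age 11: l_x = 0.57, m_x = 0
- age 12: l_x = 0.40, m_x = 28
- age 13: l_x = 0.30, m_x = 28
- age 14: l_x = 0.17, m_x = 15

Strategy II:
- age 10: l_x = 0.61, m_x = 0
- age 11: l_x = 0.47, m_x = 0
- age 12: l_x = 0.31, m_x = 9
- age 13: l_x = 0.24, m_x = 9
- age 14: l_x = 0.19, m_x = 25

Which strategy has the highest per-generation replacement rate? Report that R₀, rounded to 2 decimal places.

Strategy I: R₀ = 0.81×0 + 0.57×0 + 0.40×28 + 0.30×28 + 0.17×15 = 22.1500
Strategy II: R₀ = 0.61×0 + 0.47×0 + 0.31×9 + 0.24×9 + 0.19×25 = 9.7000
Highest R₀: strategy I with 22.1500.

22.15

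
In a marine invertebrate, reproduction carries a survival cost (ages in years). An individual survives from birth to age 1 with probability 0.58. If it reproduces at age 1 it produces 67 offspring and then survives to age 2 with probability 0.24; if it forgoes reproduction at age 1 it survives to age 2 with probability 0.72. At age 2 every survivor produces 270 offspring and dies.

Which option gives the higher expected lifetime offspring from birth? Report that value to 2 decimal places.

112.75

breed at age 1: R₀ = 0.58 × (67 + 0.24 × 270) = 0.58 × 131.8000 = 76.4440
delay to age 2: R₀ = 0.58 × (0.72 × 270) = 0.58 × 194.4000 = 112.7520
Higher: delay to age 2 (112.7520).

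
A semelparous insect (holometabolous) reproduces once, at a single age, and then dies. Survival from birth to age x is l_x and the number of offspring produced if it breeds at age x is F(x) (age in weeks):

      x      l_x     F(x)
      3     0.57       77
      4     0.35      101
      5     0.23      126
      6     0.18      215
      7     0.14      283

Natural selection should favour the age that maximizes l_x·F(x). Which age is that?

3

Expected offspring if breeding at age x = l_x × F(x):
  age 3: 0.57 × 77 = 43.890
  age 4: 0.35 × 101 = 35.350
  age 5: 0.23 × 126 = 28.980
  age 6: 0.18 × 215 = 38.700
  age 7: 0.14 × 283 = 39.620
Maximum at age 3 (43.890).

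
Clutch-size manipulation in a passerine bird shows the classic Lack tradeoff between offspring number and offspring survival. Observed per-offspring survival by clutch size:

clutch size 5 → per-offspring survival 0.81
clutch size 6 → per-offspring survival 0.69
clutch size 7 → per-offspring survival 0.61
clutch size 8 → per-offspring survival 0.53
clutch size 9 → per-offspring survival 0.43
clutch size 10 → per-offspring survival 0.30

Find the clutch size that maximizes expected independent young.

7

Expected independent young = c × s(c):
  c=5: 5 × 0.81 = 4.050
  c=6: 6 × 0.69 = 4.140
  c=7: 7 × 0.61 = 4.270
  c=8: 8 × 0.53 = 4.240
  c=9: 9 × 0.43 = 3.870
  c=10: 10 × 0.30 = 3.000
Maximum at c = 7 (4.270 independent young).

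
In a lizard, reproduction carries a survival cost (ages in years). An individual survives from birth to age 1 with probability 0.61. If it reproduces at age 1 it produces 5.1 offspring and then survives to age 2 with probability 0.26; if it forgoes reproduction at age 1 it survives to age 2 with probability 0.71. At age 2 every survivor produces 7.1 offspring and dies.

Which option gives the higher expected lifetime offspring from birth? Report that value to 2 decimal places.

breed at age 1: R₀ = 0.61 × (5.1 + 0.26 × 7.1) = 0.61 × 6.9460 = 4.2371
delay to age 2: R₀ = 0.61 × (0.71 × 7.1) = 0.61 × 5.0410 = 3.0750
Higher: breed at age 1 (4.2371).

4.24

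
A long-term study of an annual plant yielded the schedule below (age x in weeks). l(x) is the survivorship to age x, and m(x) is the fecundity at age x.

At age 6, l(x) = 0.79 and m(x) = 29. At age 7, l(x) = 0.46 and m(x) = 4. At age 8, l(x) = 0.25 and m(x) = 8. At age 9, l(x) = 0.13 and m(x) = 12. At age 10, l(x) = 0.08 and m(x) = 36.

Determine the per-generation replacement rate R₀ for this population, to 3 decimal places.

31.190

R₀ = Σ l(x) m(x):
  age 6: 0.79 × 29 = 22.9100
  age 7: 0.46 × 4 = 1.8400
  age 8: 0.25 × 8 = 2.0000
  age 9: 0.13 × 12 = 1.5600
  age 10: 0.08 × 36 = 2.8800
R₀ = 22.9100 + 1.8400 + 2.0000 + 1.5600 + 2.8800 = 31.1900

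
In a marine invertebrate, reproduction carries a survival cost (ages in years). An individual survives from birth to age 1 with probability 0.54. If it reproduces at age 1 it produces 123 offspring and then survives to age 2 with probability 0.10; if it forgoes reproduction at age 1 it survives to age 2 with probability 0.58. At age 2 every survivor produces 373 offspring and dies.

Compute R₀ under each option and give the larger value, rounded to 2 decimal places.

116.82

breed at age 1: R₀ = 0.54 × (123 + 0.10 × 373) = 0.54 × 160.3000 = 86.5620
delay to age 2: R₀ = 0.54 × (0.58 × 373) = 0.54 × 216.3400 = 116.8236
Higher: delay to age 2 (116.8236).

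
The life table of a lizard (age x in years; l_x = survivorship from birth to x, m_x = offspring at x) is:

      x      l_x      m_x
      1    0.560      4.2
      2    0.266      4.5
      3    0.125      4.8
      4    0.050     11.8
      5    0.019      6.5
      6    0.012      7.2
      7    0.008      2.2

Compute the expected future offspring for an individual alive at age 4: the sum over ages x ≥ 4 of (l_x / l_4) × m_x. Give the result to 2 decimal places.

l_4 = 0.050. Conditional survival from age 4 to x is l_x / l_4.
  x=4: (0.050/0.050) × 11.8 = 11.8000
  x=5: (0.019/0.050) × 6.5 = 2.4700
  x=6: (0.012/0.050) × 7.2 = 1.7280
  x=7: (0.008/0.050) × 2.2 = 0.3520
Sum = 11.8000 + 2.4700 + 1.7280 + 0.3520 = 16.3500

16.35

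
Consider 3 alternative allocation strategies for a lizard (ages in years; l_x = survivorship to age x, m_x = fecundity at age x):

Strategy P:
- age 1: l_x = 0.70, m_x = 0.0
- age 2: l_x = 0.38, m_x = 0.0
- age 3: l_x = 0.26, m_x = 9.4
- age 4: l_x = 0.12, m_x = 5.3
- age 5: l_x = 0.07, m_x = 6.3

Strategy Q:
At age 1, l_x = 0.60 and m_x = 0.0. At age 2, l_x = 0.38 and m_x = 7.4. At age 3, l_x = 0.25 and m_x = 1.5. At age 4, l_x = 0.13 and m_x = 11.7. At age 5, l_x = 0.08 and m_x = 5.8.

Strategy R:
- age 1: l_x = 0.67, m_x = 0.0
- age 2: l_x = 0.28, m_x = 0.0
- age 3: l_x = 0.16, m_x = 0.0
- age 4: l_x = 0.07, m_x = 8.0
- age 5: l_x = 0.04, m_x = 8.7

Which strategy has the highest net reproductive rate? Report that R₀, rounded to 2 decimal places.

Strategy P: R₀ = 0.70×0.0 + 0.38×0.0 + 0.26×9.4 + 0.12×5.3 + 0.07×6.3 = 3.5210
Strategy Q: R₀ = 0.60×0.0 + 0.38×7.4 + 0.25×1.5 + 0.13×11.7 + 0.08×5.8 = 5.1720
Strategy R: R₀ = 0.67×0.0 + 0.28×0.0 + 0.16×0.0 + 0.07×8.0 + 0.04×8.7 = 0.9080
Highest R₀: strategy Q with 5.1720.

5.17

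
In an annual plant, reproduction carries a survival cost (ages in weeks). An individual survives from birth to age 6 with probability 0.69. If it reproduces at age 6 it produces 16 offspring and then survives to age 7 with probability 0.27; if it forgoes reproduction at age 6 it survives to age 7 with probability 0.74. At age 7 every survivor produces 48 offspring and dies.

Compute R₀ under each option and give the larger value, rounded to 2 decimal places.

24.51

breed at age 6: R₀ = 0.69 × (16 + 0.27 × 48) = 0.69 × 28.9600 = 19.9824
delay to age 7: R₀ = 0.69 × (0.74 × 48) = 0.69 × 35.5200 = 24.5088
Higher: delay to age 7 (24.5088).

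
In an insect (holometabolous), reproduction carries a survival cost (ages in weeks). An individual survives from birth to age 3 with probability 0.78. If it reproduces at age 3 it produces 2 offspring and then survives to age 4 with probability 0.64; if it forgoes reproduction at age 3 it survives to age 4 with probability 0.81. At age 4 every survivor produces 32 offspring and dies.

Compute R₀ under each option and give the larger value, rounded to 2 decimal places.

breed at age 3: R₀ = 0.78 × (2 + 0.64 × 32) = 0.78 × 22.4800 = 17.5344
delay to age 4: R₀ = 0.78 × (0.81 × 32) = 0.78 × 25.9200 = 20.2176
Higher: delay to age 4 (20.2176).

20.22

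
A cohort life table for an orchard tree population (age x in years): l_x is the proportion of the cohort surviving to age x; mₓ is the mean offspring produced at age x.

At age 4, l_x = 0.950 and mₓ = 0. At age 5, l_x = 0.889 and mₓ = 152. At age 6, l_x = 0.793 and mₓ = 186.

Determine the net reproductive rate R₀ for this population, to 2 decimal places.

282.63

R₀ = Σ l_x mₓ:
  age 4: 0.950 × 0 = 0.0000
  age 5: 0.889 × 152 = 135.1280
  age 6: 0.793 × 186 = 147.4980
R₀ = 0.0000 + 135.1280 + 147.4980 = 282.6260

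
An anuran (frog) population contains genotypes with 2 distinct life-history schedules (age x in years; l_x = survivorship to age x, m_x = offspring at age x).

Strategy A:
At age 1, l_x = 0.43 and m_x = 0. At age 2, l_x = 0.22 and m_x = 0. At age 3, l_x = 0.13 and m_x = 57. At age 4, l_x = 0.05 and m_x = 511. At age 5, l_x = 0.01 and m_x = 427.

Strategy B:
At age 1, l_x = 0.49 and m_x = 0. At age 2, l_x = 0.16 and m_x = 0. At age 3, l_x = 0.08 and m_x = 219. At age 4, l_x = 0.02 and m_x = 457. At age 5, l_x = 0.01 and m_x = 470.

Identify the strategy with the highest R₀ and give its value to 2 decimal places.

37.23

Strategy A: R₀ = 0.43×0 + 0.22×0 + 0.13×57 + 0.05×511 + 0.01×427 = 37.2300
Strategy B: R₀ = 0.49×0 + 0.16×0 + 0.08×219 + 0.02×457 + 0.01×470 = 31.3600
Highest R₀: strategy A with 37.2300.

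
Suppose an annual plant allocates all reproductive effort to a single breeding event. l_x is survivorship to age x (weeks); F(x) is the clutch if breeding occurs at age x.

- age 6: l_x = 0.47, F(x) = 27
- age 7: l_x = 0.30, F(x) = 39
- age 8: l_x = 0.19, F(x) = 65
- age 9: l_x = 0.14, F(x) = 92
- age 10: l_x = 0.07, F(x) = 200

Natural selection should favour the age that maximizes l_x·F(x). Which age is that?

10

Expected offspring if breeding at age x = l_x × F(x):
  age 6: 0.47 × 27 = 12.690
  age 7: 0.30 × 39 = 11.700
  age 8: 0.19 × 65 = 12.350
  age 9: 0.14 × 92 = 12.880
  age 10: 0.07 × 200 = 14.000
Maximum at age 10 (14.000).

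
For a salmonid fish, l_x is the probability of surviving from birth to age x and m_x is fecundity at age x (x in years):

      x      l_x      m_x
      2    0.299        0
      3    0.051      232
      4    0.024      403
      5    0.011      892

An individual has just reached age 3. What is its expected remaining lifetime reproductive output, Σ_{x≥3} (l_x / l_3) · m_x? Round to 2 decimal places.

614.04

l_3 = 0.051. Conditional survival from age 3 to x is l_x / l_3.
  x=3: (0.051/0.051) × 232 = 232.0000
  x=4: (0.024/0.051) × 403 = 189.6471
  x=5: (0.011/0.051) × 892 = 192.3922
Sum = 232.0000 + 189.6471 + 192.3922 = 614.0392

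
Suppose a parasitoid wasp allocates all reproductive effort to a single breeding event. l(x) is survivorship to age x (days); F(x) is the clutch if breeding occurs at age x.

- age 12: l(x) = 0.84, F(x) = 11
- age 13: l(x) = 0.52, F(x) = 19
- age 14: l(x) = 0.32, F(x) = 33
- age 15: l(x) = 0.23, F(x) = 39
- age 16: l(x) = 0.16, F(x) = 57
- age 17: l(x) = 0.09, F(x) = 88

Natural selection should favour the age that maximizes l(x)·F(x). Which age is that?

14

Expected offspring if breeding at age x = l(x) × F(x):
  age 12: 0.84 × 11 = 9.240
  age 13: 0.52 × 19 = 9.880
  age 14: 0.32 × 33 = 10.560
  age 15: 0.23 × 39 = 8.970
  age 16: 0.16 × 57 = 9.120
  age 17: 0.09 × 88 = 7.920
Maximum at age 14 (10.560).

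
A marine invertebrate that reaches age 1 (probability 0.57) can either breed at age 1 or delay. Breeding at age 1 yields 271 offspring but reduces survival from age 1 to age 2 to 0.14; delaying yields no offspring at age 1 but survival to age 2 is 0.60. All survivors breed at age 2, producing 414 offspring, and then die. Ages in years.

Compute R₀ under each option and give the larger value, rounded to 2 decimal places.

breed at age 1: R₀ = 0.57 × (271 + 0.14 × 414) = 0.57 × 328.9600 = 187.5072
delay to age 2: R₀ = 0.57 × (0.60 × 414) = 0.57 × 248.4000 = 141.5880
Higher: breed at age 1 (187.5072).

187.51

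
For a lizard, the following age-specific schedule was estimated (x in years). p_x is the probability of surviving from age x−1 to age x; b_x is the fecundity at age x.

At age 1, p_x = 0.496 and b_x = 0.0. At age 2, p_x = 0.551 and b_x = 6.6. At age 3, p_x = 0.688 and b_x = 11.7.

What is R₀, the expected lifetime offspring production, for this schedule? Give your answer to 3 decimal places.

Survivorship from birth: l_x = p_1·p_2·…·p_x.
  l_1 = 0.49600
  l_2 = 0.27330
  l_3 = 0.18803
R₀ = Σ l_x b_x:
  age 1: 0.49600 × 0.0 = 0.0000
  age 2: 0.27330 × 6.6 = 1.8038
  age 3: 0.18803 × 11.7 = 2.2000
R₀ = 0.0000 + 1.8038 + 2.2000 = 4.0037

4.004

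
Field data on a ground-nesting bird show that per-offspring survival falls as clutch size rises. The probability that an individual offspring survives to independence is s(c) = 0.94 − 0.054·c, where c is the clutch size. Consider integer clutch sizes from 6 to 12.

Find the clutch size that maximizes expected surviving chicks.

9

Expected surviving chicks = c × s(c):
  c=6: 6 × 0.616 = 3.696
  c=7: 7 × 0.562 = 3.934
  c=8: 8 × 0.508 = 4.064
  c=9: 9 × 0.454 = 4.086
  c=10: 10 × 0.400 = 4.000
  c=11: 11 × 0.346 = 3.806
  c=12: 12 × 0.292 = 3.504
Maximum at c = 9 (4.086 surviving chicks).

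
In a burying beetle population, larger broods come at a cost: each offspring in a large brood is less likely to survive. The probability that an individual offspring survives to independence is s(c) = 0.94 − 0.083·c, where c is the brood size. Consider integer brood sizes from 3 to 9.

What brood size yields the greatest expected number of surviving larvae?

6

Expected surviving larvae = c × s(c):
  c=3: 3 × 0.691 = 2.073
  c=4: 4 × 0.608 = 2.432
  c=5: 5 × 0.525 = 2.625
  c=6: 6 × 0.442 = 2.652
  c=7: 7 × 0.359 = 2.513
  c=8: 8 × 0.276 = 2.208
  c=9: 9 × 0.193 = 1.737
Maximum at c = 6 (2.652 surviving larvae).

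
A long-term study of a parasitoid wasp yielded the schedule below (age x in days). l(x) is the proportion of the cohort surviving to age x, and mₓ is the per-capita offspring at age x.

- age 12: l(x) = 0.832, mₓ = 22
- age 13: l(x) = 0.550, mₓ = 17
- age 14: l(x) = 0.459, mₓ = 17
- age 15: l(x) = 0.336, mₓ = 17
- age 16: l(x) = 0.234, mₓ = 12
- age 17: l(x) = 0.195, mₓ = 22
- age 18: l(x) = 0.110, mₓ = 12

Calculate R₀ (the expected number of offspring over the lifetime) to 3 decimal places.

49.587

R₀ = Σ l(x) mₓ:
  age 12: 0.832 × 22 = 18.3040
  age 13: 0.550 × 17 = 9.3500
  age 14: 0.459 × 17 = 7.8030
  age 15: 0.336 × 17 = 5.7120
  age 16: 0.234 × 12 = 2.8080
  age 17: 0.195 × 22 = 4.2900
  age 18: 0.110 × 12 = 1.3200
R₀ = 18.3040 + 9.3500 + 7.8030 + 5.7120 + 2.8080 + 4.2900 + 1.3200 = 49.5870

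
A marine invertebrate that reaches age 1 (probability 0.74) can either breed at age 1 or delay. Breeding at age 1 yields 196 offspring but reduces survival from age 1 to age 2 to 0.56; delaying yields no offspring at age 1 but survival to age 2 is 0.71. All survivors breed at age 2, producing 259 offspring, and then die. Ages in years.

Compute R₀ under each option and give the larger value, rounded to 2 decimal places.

252.37

breed at age 1: R₀ = 0.74 × (196 + 0.56 × 259) = 0.74 × 341.0400 = 252.3696
delay to age 2: R₀ = 0.74 × (0.71 × 259) = 0.74 × 183.8900 = 136.0786
Higher: breed at age 1 (252.3696).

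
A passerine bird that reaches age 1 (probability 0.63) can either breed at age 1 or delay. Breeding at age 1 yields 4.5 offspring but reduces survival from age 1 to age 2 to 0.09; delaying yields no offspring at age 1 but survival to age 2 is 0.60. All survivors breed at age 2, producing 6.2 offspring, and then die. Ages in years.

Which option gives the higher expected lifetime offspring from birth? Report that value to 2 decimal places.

3.19

breed at age 1: R₀ = 0.63 × (4.5 + 0.09 × 6.2) = 0.63 × 5.0580 = 3.1865
delay to age 2: R₀ = 0.63 × (0.60 × 6.2) = 0.63 × 3.7200 = 2.3436
Higher: breed at age 1 (3.1865).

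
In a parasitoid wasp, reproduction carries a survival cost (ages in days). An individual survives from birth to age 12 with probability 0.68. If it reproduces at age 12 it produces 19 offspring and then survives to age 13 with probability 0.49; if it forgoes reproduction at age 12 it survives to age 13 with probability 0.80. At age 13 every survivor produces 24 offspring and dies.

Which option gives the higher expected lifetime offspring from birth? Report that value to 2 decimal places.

20.92

breed at age 12: R₀ = 0.68 × (19 + 0.49 × 24) = 0.68 × 30.7600 = 20.9168
delay to age 13: R₀ = 0.68 × (0.80 × 24) = 0.68 × 19.2000 = 13.0560
Higher: breed at age 12 (20.9168).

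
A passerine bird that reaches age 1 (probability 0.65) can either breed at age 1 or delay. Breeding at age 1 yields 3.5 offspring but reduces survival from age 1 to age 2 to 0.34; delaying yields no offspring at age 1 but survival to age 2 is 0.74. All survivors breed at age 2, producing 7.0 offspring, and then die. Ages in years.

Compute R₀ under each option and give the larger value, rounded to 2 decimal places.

breed at age 1: R₀ = 0.65 × (3.5 + 0.34 × 7.0) = 0.65 × 5.8800 = 3.8220
delay to age 2: R₀ = 0.65 × (0.74 × 7.0) = 0.65 × 5.1800 = 3.3670
Higher: breed at age 1 (3.8220).

3.82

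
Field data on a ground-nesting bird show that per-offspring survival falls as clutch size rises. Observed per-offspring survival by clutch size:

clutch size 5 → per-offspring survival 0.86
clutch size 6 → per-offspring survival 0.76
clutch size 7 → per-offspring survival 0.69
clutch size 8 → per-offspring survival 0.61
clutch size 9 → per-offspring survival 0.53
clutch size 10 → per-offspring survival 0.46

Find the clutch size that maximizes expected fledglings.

Expected fledglings = c × s(c):
  c=5: 5 × 0.86 = 4.300
  c=6: 6 × 0.76 = 4.560
  c=7: 7 × 0.69 = 4.830
  c=8: 8 × 0.61 = 4.880
  c=9: 9 × 0.53 = 4.770
  c=10: 10 × 0.46 = 4.600
Maximum at c = 8 (4.880 fledglings).

8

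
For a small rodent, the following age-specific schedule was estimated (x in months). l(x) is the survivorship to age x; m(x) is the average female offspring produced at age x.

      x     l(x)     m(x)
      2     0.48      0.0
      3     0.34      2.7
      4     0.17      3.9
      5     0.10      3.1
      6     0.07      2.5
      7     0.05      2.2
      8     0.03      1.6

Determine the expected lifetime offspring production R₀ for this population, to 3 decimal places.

2.224

R₀ = Σ l(x) m(x):
  age 2: 0.48 × 0.0 = 0.0000
  age 3: 0.34 × 2.7 = 0.9180
  age 4: 0.17 × 3.9 = 0.6630
  age 5: 0.10 × 3.1 = 0.3100
  age 6: 0.07 × 2.5 = 0.1750
  age 7: 0.05 × 2.2 = 0.1100
  age 8: 0.03 × 1.6 = 0.0480
R₀ = 0.0000 + 0.9180 + 0.6630 + 0.3100 + 0.1750 + 0.1100 + 0.0480 = 2.2240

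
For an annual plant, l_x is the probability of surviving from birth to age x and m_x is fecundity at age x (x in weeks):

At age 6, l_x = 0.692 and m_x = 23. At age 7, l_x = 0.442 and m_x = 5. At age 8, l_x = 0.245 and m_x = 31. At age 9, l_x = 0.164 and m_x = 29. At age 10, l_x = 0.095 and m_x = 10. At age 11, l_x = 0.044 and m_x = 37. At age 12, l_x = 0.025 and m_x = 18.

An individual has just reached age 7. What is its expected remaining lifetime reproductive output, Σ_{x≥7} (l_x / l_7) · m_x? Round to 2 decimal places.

39.79

l_7 = 0.442. Conditional survival from age 7 to x is l_x / l_7.
  x=7: (0.442/0.442) × 5 = 5.0000
  x=8: (0.245/0.442) × 31 = 17.1833
  x=9: (0.164/0.442) × 29 = 10.7602
  x=10: (0.095/0.442) × 10 = 2.1493
  x=11: (0.044/0.442) × 37 = 3.6833
  x=12: (0.025/0.442) × 18 = 1.0181
Sum = 5.0000 + 17.1833 + 10.7602 + 2.1493 + 3.6833 + 1.0181 = 39.7941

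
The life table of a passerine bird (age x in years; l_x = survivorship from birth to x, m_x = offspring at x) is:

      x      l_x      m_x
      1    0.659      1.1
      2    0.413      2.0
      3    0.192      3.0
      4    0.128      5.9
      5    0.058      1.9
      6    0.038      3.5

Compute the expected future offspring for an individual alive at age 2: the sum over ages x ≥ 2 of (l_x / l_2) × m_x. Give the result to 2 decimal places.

l_2 = 0.413. Conditional survival from age 2 to x is l_x / l_2.
  x=2: (0.413/0.413) × 2.0 = 2.0000
  x=3: (0.192/0.413) × 3.0 = 1.3947
  x=4: (0.128/0.413) × 5.9 = 1.8286
  x=5: (0.058/0.413) × 1.9 = 0.2668
  x=6: (0.038/0.413) × 3.5 = 0.3220
Sum = 2.0000 + 1.3947 + 1.8286 + 0.2668 + 0.3220 = 5.8121

5.81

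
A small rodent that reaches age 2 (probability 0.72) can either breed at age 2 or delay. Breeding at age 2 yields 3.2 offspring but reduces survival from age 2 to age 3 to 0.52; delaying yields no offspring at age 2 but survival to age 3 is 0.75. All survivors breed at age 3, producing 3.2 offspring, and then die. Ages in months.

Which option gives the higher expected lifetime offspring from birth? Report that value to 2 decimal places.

breed at age 2: R₀ = 0.72 × (3.2 + 0.52 × 3.2) = 0.72 × 4.8640 = 3.5021
delay to age 3: R₀ = 0.72 × (0.75 × 3.2) = 0.72 × 2.4000 = 1.7280
Higher: breed at age 2 (3.5021).

3.50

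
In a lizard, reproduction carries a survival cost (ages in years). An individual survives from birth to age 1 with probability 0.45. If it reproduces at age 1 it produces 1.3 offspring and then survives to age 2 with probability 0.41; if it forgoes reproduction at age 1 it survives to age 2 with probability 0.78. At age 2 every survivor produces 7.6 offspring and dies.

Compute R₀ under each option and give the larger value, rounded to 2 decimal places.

breed at age 1: R₀ = 0.45 × (1.3 + 0.41 × 7.6) = 0.45 × 4.4160 = 1.9872
delay to age 2: R₀ = 0.45 × (0.78 × 7.6) = 0.45 × 5.9280 = 2.6676
Higher: delay to age 2 (2.6676).

2.67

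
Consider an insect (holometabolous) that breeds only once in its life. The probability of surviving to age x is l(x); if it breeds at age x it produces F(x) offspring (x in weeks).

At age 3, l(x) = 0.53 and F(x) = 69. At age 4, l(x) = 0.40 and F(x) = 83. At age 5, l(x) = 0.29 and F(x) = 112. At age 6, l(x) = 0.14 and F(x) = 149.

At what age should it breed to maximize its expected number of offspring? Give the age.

3

Expected offspring if breeding at age x = l(x) × F(x):
  age 3: 0.53 × 69 = 36.570
  age 4: 0.40 × 83 = 33.200
  age 5: 0.29 × 112 = 32.480
  age 6: 0.14 × 149 = 20.860
Maximum at age 3 (36.570).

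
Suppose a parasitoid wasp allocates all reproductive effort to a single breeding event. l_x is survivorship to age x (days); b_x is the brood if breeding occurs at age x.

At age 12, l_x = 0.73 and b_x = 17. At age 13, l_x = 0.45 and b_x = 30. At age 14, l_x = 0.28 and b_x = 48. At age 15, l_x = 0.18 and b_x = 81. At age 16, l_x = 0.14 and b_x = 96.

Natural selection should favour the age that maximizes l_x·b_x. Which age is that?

Expected offspring if breeding at age x = l_x × b_x:
  age 12: 0.73 × 17 = 12.410
  age 13: 0.45 × 30 = 13.500
  age 14: 0.28 × 48 = 13.440
  age 15: 0.18 × 81 = 14.580
  age 16: 0.14 × 96 = 13.440
Maximum at age 15 (14.580).

15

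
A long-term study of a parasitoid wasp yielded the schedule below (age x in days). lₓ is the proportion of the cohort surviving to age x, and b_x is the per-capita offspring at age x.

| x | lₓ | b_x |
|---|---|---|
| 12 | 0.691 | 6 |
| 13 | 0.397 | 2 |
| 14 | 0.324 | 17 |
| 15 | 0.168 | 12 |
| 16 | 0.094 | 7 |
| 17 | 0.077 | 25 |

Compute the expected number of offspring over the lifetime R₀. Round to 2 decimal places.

15.05

R₀ = Σ lₓ b_x:
  age 12: 0.691 × 6 = 4.1460
  age 13: 0.397 × 2 = 0.7940
  age 14: 0.324 × 17 = 5.5080
  age 15: 0.168 × 12 = 2.0160
  age 16: 0.094 × 7 = 0.6580
  age 17: 0.077 × 25 = 1.9250
R₀ = 4.1460 + 0.7940 + 5.5080 + 2.0160 + 0.6580 + 1.9250 = 15.0470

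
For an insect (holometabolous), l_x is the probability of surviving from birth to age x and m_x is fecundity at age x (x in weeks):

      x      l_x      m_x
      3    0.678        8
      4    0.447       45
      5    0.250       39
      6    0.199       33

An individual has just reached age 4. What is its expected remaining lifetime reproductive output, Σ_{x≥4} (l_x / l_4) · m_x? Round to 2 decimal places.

81.50

l_4 = 0.447. Conditional survival from age 4 to x is l_x / l_4.
  x=4: (0.447/0.447) × 45 = 45.0000
  x=5: (0.250/0.447) × 39 = 21.8121
  x=6: (0.199/0.447) × 33 = 14.6913
Sum = 45.0000 + 21.8121 + 14.6913 = 81.5034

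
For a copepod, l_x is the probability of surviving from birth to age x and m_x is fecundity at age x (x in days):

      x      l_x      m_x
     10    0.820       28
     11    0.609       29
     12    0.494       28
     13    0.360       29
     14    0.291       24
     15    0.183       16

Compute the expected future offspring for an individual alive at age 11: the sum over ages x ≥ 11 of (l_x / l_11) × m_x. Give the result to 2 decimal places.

85.13

l_11 = 0.609. Conditional survival from age 11 to x is l_x / l_11.
  x=11: (0.609/0.609) × 29 = 29.0000
  x=12: (0.494/0.609) × 28 = 22.7126
  x=13: (0.360/0.609) × 29 = 17.1429
  x=14: (0.291/0.609) × 24 = 11.4680
  x=15: (0.183/0.609) × 16 = 4.8079
Sum = 29.0000 + 22.7126 + 17.1429 + 11.4680 + 4.8079 = 85.1314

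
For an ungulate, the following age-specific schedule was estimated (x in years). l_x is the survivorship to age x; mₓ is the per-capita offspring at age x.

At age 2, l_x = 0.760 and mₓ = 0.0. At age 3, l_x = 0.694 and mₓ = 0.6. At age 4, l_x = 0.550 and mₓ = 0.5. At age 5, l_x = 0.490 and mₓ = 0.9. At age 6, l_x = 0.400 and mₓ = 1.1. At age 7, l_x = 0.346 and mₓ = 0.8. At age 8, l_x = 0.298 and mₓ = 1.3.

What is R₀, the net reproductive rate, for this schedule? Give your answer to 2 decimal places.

2.24

R₀ = Σ l_x mₓ:
  age 2: 0.760 × 0.0 = 0.0000
  age 3: 0.694 × 0.6 = 0.4164
  age 4: 0.550 × 0.5 = 0.2750
  age 5: 0.490 × 0.9 = 0.4410
  age 6: 0.400 × 1.1 = 0.4400
  age 7: 0.346 × 0.8 = 0.2768
  age 8: 0.298 × 1.3 = 0.3874
R₀ = 0.0000 + 0.4164 + 0.2750 + 0.4410 + 0.4400 + 0.2768 + 0.3874 = 2.2366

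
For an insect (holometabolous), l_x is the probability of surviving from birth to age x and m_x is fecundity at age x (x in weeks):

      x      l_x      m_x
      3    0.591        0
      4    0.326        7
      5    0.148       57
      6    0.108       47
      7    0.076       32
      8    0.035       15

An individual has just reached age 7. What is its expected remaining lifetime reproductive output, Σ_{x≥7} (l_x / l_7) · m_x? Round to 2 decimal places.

l_7 = 0.076. Conditional survival from age 7 to x is l_x / l_7.
  x=7: (0.076/0.076) × 32 = 32.0000
  x=8: (0.035/0.076) × 15 = 6.9079
Sum = 32.0000 + 6.9079 = 38.9079

38.91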